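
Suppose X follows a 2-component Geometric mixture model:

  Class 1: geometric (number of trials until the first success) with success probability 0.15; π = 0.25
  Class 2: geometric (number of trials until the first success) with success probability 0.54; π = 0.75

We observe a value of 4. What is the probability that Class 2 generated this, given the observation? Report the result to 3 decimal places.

Apply Bayes' rule: the posterior for each component is proportional to its prior times its likelihood at x.
Geometric probabilities:
  L_1 = 0.0921187
  L_2 = 0.0525614
Prior × likelihood for each component:
  π_1·L_1 = 0.25 × 0.0921187 = 0.0230297
  π_2·L_2 = 0.75 × 0.0525614 = 0.0394211
Evidence: 0.0230297 + 0.0394211 = 0.0624508
P(Class 2 | x) ≈ 0.631

0.631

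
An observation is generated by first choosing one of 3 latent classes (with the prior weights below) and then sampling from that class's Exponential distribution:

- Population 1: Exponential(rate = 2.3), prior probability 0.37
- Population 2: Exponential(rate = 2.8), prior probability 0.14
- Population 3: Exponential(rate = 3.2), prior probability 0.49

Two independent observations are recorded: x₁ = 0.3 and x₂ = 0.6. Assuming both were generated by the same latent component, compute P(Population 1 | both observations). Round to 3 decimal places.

0.400

By Bayes' theorem, P(k | x) = w_k f_k(x) / Σ_j w_j f_j(x).
Since both observations come from the same component, the likelihood for component k is f_k(x₁)·f_k(x₂).
  L_1 = [2.3·e^(−2.3·0.3) = 2.3·e^(−0.6900) = 1.15362] × [0.578631] = 0.667523
  L_2 = [2.8·e^(−2.8·0.3) = 2.8·e^(−0.8400) = 1.20879] × [0.521847] = 0.630803
  L_3 = [3.2·e^(−3.2·0.3) = 3.2·e^(−0.9600) = 1.22526] × [0.469142] = 0.57482
Prior × likelihood for each component:
  w_1·L_1 = 0.37 × 0.667523 = 0.246983
  w_2·L_2 = 0.14 × 0.630803 = 0.0883125
  w_3·L_3 = 0.49 × 0.57482 = 0.281662
Normaliser: 0.246983 + 0.0883125 + 0.281662 = 0.616958
Responsibility of Population 1: 0.246983 / 0.616958 ≈ 0.400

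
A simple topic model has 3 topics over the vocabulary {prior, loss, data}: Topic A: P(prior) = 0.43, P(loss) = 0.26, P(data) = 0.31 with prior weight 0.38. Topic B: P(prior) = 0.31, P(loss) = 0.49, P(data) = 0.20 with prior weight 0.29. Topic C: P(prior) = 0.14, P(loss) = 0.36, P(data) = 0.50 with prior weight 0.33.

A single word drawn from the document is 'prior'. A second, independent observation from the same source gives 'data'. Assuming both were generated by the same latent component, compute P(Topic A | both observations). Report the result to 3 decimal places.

0.552

P(component k | x) = w_k·f_k(x) / marginal(x), where marginal(x) = Σ_j w_j·f_j(x).
Since both observations come from the same component, the likelihood for component k is f_k(x₁)·f_k(x₂).
  L_A = [P(prior | comp) = 0.43] × [0.31] = 0.1333
  L_B = [P(prior | comp) = 0.31] × [0.2] = 0.062
  L_C = [P(prior | comp) = 0.14] × [0.5] = 0.07
Unnormalised posteriors:
  w_A·L_A = 0.38 × 0.1333 = 0.050654
  w_B·L_B = 0.29 × 0.062 = 0.01798
  w_C·L_C = 0.33 × 0.07 = 0.0231
Normaliser: 0.050654 + 0.01798 + 0.0231 = 0.091734
P(Topic A | x₁,x₂) = 0.050654 / 0.091734 ≈ 0.552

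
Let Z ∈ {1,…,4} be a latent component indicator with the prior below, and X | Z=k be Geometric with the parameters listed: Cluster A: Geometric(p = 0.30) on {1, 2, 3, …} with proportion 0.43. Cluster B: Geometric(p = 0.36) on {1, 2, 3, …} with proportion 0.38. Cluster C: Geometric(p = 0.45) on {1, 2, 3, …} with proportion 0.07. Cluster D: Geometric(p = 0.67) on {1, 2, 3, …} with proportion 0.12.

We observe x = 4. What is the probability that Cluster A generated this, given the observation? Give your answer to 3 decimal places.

The responsibility of component k is π_k f_k(x) divided by Σ_j π_j f_j(x).
Component likelihoods at x = 4:
  p_A = 0.30·(1−0.30)^3 = 0.30·0.343 = 0.1029
  p_B = 0.36·(1−0.36)^3 = 0.36·0.262144 = 0.0943718
  p_C = 0.45·(1−0.45)^3 = 0.45·0.166375 = 0.0748688
  p_D = 0.67·(1−0.67)^3 = 0.67·0.035937 = 0.0240778
Prior × likelihood for each component:
  π_A·p_A = 0.43 × 0.1029 = 0.044247
  π_B·p_B = 0.38 × 0.0943718 = 0.0358613
  π_C·p_C = 0.07 × 0.0748688 = 0.00524081
  π_D·p_D = 0.12 × 0.0240778 = 0.00288933
Marginal: 0.044247 + 0.0358613 + 0.00524081 + 0.00288933 = 0.0882384
P(Cluster A | the observation) ≈ 0.501

0.501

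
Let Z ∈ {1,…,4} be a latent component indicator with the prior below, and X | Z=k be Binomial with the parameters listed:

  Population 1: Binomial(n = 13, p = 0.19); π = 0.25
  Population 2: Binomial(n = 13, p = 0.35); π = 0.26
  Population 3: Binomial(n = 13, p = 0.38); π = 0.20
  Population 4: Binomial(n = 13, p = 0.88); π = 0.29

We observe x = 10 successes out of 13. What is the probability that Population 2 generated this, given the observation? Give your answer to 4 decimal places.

0.0136

By Bayes' theorem, P(k | x) = P(Z=k) f_k(x) / Σ_j P(Z=j) f_j(x).
Component likelihoods at x = 10 successes out of 13:
  p_1 = 9.31874e-06
  p_2 = 0.00216664
  p_3 = 0.00427934
  p_4 = 0.137637
Unnormalised posteriors:
  P(Z=1)·p_1 = 0.25 × 9.31874e-06 = 2.32968e-06
  P(Z=2)·p_2 = 0.26 × 0.00216664 = 0.000563326
  P(Z=3)·p_3 = 0.20 × 0.00427934 = 0.000855869
  P(Z=4)·p_4 = 0.29 × 0.137637 = 0.0399148
Marginal: 2.32968e-06 + 0.000563326 + 0.000855869 + 0.0399148 = 0.0413364
P(Population 2 | x) ≈ 0.0136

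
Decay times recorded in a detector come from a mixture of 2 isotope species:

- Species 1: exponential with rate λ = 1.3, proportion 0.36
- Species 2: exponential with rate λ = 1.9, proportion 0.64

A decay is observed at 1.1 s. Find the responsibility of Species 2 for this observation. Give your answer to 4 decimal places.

By Bayes' theorem, P(k | x) = π_k f_k(x) / Σ_j π_j f_j(x).
Evaluate each component's likelihood at the observed value:
  L_1 = 0.311102
  L_2 = 0.235006
Multiply by the mixture weights:
  π_1·L_1 = 0.36 × 0.311102 = 0.111997
  π_2·L_2 = 0.64 × 0.235006 = 0.150404
Normaliser: 0.111997 + 0.150404 = 0.2624
Responsibility of Species 2: 0.150404 / 0.2624 ≈ 0.5732

0.5732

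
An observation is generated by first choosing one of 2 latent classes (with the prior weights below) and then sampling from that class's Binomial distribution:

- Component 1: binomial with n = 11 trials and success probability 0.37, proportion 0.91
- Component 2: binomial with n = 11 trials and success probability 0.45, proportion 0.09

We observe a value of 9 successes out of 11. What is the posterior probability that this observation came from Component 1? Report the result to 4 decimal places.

The responsibility of component k is w_k f_k(x) divided by Σ_j w_j f_j(x).
Evaluate each component's likelihood at the observed value:
  L_1 = 0.002837
  L_2 = 0.0125893
Multiply by the mixture weights:
  w_1·L_1 = 0.91 × 0.002837 = 0.00258167
  w_2·L_2 = 0.09 × 0.0125893 = 0.00113303
Marginal: 0.00258167 + 0.00113303 = 0.0037147
Responsibility of Component 1: 0.00258167 / 0.0037147 ≈ 0.6950

0.6950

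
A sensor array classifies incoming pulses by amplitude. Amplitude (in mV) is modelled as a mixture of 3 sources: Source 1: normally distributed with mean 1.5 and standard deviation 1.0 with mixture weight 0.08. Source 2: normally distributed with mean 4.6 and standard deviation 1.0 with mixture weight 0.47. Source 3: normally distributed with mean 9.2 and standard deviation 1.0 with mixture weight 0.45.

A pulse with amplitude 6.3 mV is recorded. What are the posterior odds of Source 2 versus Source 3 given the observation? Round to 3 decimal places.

16.502

Since P(k|x) ∝ w_k f_k(x), the posterior odds are w_i f_i(x) / (w_j f_j(x)).
Component likelihoods at x = 6.3 mV:
  L_1 = 3.9613e-06
  L_2 = 0.0940491
  L_3 = 0.00595253
Posterior odds = (w_2·L_2) / (w_3·L_3) = (0.47·0.0940491) / (0.45·0.00595253) = 0.0442031 / 0.00267864 ≈ 16.502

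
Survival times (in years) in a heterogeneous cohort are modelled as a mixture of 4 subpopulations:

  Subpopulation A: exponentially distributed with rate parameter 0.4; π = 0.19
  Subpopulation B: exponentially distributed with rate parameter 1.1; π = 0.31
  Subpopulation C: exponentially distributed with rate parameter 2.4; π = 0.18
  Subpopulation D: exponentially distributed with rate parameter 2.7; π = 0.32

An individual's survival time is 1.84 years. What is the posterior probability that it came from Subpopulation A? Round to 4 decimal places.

The responsibility of component k is w_k f_k(x) divided by Σ_j w_j f_j(x).
Evaluate each component's likelihood at the observed value:
  L_A = 0.4·e^(−0.4·1.84) = 0.4·e^(−0.7360) = 0.19161
  L_B = 1.1·e^(−1.1·1.84) = 1.1·e^(−2.0240) = 0.145338
  L_C = 2.4·e^(−2.4·1.84) = 2.4·e^(−4.4160) = 0.0289979
  L_D = 2.7·e^(−2.7·1.84) = 2.7·e^(−4.9680) = 0.018784
Weight by the priors:
  w_A·L_A = 0.19 × 0.19161 = 0.036406
  w_B·L_B = 0.31 × 0.145338 = 0.0450549
  w_C·L_C = 0.18 × 0.0289979 = 0.00521963
  w_D·L_D = 0.32 × 0.018784 = 0.00601089
Normaliser: 0.036406 + 0.0450549 + 0.00521963 + 0.00601089 = 0.0926914
So the posterior for Subpopulation A is 0.036406 / 0.0926914 ≈ 0.3928.

0.3928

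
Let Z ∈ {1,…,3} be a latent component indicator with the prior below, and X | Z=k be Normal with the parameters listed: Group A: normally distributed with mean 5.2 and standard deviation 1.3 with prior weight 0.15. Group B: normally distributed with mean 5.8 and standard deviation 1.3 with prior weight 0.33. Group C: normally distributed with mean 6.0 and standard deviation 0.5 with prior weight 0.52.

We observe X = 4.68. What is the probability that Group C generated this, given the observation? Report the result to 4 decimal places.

By Bayes' theorem, P(k | x) = P(Z=k) f_k(x) / Σ_j P(Z=j) f_j(x).
Evaluate each component's likelihood at the observed value:
  L_A = 0.283285
  L_B = 0.211733
  L_C = 0.0244631
Unnormalised posteriors:
  P(Z=A)·L_A = 0.15 × 0.283285 = 0.0424927
  P(Z=B)·L_B = 0.33 × 0.211733 = 0.069872
  P(Z=C)·L_C = 0.52 × 0.0244631 = 0.0127208
Denominator: 0.0424927 + 0.069872 + 0.0127208 = 0.125086
P(Group C | data) = 0.0127208 / 0.125086 ≈ 0.1017

0.1017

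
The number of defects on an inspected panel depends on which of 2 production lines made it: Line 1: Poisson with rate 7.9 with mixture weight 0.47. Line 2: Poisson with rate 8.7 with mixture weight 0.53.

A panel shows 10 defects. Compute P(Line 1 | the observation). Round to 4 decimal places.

The responsibility of component k is π_k f_k(x) divided by Σ_j π_j f_j(x).
Evaluate each component's likelihood at the observed value:
  p_1 = e^(−7.9)·7.9^10/10! = 0.0967345
  p_2 = e^(−8.7)·8.7^10/10! = 0.114043
Prior × likelihood for each component:
  π_1·p_1 = 0.47 × 0.0967345 = 0.0454652
  π_2·p_2 = 0.53 × 0.114043 = 0.0604426
Sum: 0.0454652 + 0.0604426 = 0.105908
P(Line 1 | data) = 0.0454652 / 0.105908 ≈ 0.4293

0.4293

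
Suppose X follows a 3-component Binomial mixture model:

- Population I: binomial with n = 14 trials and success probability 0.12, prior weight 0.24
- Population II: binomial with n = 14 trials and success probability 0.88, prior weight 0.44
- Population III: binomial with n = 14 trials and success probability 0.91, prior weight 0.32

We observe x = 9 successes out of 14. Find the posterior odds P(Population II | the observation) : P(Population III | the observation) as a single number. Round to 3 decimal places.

4.285

Only the two components matter; the odds are (w_i f_i(x)) / (w_j f_j(x)).
Evaluate each component's likelihood at the observed value:
  f_I = C(14,9)·0.12^9·0.88^5 = 2002·5.15978e-09·0.527732 = 5.45141e-06
  f_II = C(14,9)·0.88^9·0.12^5 = 2002·0.316478·2.48832e-05 = 0.0157657
  f_III = C(14,9)·0.91^9·0.09^5 = 2002·0.42793·5.9049e-06 = 0.00505882
Odds = (0.44/0.32) × (0.0157657/0.00505882) = 1.375 × 3.11649 ≈ 4.285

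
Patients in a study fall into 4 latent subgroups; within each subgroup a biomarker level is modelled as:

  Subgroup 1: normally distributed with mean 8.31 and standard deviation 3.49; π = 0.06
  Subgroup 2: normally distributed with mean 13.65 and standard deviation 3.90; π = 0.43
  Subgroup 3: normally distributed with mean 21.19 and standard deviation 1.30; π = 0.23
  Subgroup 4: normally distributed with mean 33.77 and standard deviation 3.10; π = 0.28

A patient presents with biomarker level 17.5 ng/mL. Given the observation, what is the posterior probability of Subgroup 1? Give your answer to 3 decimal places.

P(component k | x) = P(Z=k)·f_k(x) / marginal(x), where marginal(x) = Σ_j P(Z=j)·f_j(x).
Normal densities:
  L_1 = 0.00356778
  L_2 = 0.0628392
  L_3 = 0.00546312
  L_4 = 1.34309e-07
Multiply by the mixture weights:
  P(Z=1)·L_1 = 0.06 × 0.00356778 = 0.000214067
  P(Z=2)·L_2 = 0.43 × 0.0628392 = 0.0270208
  P(Z=3)·L_3 = 0.23 × 0.00546312 = 0.00125652
  P(Z=4)·L_4 = 0.28 × 1.34309e-07 = 3.76065e-08
Marginal: 0.000214067 + 0.0270208 + 0.00125652 + 3.76065e-08 = 0.0284915
P(Subgroup 1 | the observation) = 0.000214067 / 0.0284915 ≈ 0.008

0.008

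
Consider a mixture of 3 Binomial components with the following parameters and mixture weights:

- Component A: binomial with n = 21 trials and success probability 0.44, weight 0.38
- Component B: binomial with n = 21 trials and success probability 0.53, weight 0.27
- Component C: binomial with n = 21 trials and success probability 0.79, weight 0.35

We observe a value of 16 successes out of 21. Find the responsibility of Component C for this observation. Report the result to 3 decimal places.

0.921

Posterior ∝ prior × likelihood, so P(k | x) ∝ w_k f_k(x); normalise over all components.
Binomial probabilities:
  f_A = 0.0022117
  f_B = 0.0180903
  f_C = 0.191282
Multiply by the mixture weights:
  w_A·f_A = 0.38 × 0.0022117 = 0.000840446
  w_B·f_B = 0.27 × 0.0180903 = 0.00488439
  w_C·f_C = 0.35 × 0.191282 = 0.0669485
Denominator: 0.000840446 + 0.00488439 + 0.0669485 = 0.0726734
P(Component C | x) ≈ 0.921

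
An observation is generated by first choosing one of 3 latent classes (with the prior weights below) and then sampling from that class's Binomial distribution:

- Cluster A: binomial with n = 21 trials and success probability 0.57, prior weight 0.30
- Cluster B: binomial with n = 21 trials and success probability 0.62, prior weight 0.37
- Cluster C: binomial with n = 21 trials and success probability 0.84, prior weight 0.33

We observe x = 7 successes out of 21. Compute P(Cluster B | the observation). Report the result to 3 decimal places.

0.282

By Bayes' theorem, P(k | x) = w_k f_k(x) / Σ_j w_j f_j(x).
Evaluate each component's likelihood at the observed value:
  p_A = 0.0167953
  p_B = 0.00536065
  p_C = 2.47252e-07
Prior × likelihood for each component:
  w_A·p_A = 0.30 × 0.0167953 = 0.00503859
  w_B·p_B = 0.37 × 0.00536065 = 0.00198344
  w_C·p_C = 0.33 × 2.47252e-07 = 8.15932e-08
Sum: 0.00503859 + 0.00198344 + 8.15932e-08 = 0.00702211
P(Cluster B | data) = 0.00198344 / 0.00702211 ≈ 0.282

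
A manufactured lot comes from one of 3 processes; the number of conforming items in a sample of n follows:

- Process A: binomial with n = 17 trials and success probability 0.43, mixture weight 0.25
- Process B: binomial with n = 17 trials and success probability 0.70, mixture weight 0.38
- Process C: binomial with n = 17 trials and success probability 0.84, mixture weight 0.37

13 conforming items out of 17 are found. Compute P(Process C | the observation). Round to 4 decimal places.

0.4536

Apply Bayes' rule: the posterior for each component is proportional to its prior times its likelihood at x.
Evaluate each component's likelihood at the observed value:
  L_A = C(17,13)·0.43^13·0.57^4 = 2380·1.71826e-05·0.10556 = 0.00431684
  L_B = C(17,13)·0.70^13·0.30^4 = 2380·0.0096889·0.0081 = 0.186783
  L_C = C(17,13)·0.84^13·0.16^4 = 2380·0.103665·0.00065536 = 0.161692
Weight by the priors:
  w_A·L_A = 0.25 × 0.00431684 = 0.00107921
  w_B·L_B = 0.38 × 0.186783 = 0.0709774
  w_C·L_C = 0.37 × 0.161692 = 0.0598259
Sum: 0.00107921 + 0.0709774 + 0.0598259 = 0.131883
So the posterior for Process C is 0.0598259 / 0.131883 ≈ 0.4536.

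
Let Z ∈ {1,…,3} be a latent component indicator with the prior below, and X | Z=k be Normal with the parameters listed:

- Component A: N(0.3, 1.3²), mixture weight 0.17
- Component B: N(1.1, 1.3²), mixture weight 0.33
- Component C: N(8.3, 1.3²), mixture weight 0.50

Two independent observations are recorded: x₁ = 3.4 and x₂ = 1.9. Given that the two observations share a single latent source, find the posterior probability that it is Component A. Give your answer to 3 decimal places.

0.075

By Bayes' theorem, P(k | x) = π_k f_k(x) / Σ_j π_j f_j(x).
Since both observations come from the same component, the likelihood for component k is f_k(x₁)·f_k(x₂).
  f_A = [0.0178724] × [0.143891] = 0.00257168
  f_B = [0.064159] × [0.253941] = 0.0162926
  f_C = [0.00025231] × [1.67509e-06] = 4.22641e-10
Prior × likelihood for each component:
  π_A·f_A = 0.17 × 0.00257168 = 0.000437185
  π_B·f_B = 0.33 × 0.0162926 = 0.00537656
  π_C·f_C = 0.50 × 4.22641e-10 = 2.1132e-10
Sum: 0.000437185 + 0.00537656 + 2.1132e-10 = 0.00581375
P(Component A | x) = 0.000437185 / 0.00581375 ≈ 0.075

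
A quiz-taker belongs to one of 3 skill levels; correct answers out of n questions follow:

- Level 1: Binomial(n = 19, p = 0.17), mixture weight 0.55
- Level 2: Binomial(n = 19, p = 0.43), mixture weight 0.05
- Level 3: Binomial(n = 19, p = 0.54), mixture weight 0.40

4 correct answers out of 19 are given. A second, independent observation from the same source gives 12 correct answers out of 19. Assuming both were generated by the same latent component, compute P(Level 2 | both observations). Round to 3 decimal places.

Posterior ∝ prior × likelihood, so P(k | x) ∝ P(Z=k) f_k(x); normalise over all components.
Since both observations come from the same component, the likelihood for component k is f_k(x₁)·f_k(x₂).
  L_1 = [0.197857] × [7.96638e-06] = 1.5762e-06
  L_2 = [0.0288656] × [0.0393616] = 0.0011362
  L_3 = [0.00287956] × [0.135007] = 0.000388762
Unnormalised posteriors:
  P(Z=1)·L_1 = 0.55 × 1.5762e-06 = 8.66911e-07
  P(Z=2)·L_2 = 0.05 × 0.0011362 = 5.68098e-05
  P(Z=3)·L_3 = 0.40 × 0.000388762 = 0.000155505
Marginal: 8.66911e-07 + 5.68098e-05 + 0.000155505 = 0.000213181
P(Level 2 | data) = 5.68098e-05 / 0.000213181 ≈ 0.266

0.266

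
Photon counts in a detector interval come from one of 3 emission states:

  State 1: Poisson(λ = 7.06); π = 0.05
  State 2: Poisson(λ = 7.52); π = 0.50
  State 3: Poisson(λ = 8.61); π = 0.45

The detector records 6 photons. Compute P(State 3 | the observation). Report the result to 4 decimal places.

Posterior ∝ prior × likelihood, so P(k | x) ∝ π_k f_k(x); normalise over all components.
Poisson probabilities:
  p_1 = e^(−7.06)·7.06^6/6! = 0.147699
  p_2 = e^(−7.52)·7.52^6/6! = 0.13617
  p_3 = e^(−8.61)·8.61^6/6! = 0.103136
Multiply by the mixture weights:
  π_1·p_1 = 0.05 × 0.147699 = 0.00738493
  π_2·p_2 = 0.50 × 0.13617 = 0.0680848
  π_3·p_3 = 0.45 × 0.103136 = 0.0464113
Sum: 0.00738493 + 0.0680848 + 0.0464113 = 0.121881
Responsibility of State 3: 0.0464113 / 0.121881 ≈ 0.3808

0.3808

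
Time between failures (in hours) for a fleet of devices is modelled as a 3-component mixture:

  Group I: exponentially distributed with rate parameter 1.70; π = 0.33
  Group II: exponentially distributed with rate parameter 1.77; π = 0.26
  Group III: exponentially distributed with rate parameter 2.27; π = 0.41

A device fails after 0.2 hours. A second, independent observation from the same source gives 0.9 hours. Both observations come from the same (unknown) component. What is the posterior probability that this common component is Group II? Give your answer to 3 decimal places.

The responsibility of component k is w_k f_k(x) divided by Σ_j w_j f_j(x).
Since both observations come from the same component, the likelihood for component k is f_k(x₁)·f_k(x₂).
  f_I = [1.21001] × [0.368111] = 0.445417
  f_II = [1.24232] × [0.359867] = 0.44707
  f_III = [1.44164] × [0.294281] = 0.424247
Unnormalised posteriors:
  w_I·f_I = 0.33 × 0.445417 = 0.146988
  w_II·f_II = 0.26 × 0.44707 = 0.116238
  w_III·f_III = 0.41 × 0.424247 = 0.173941
Marginal: 0.146988 + 0.116238 + 0.173941 = 0.437167
P(Group II | x₁, x₂) = 0.116238 / 0.437167 ≈ 0.266

0.266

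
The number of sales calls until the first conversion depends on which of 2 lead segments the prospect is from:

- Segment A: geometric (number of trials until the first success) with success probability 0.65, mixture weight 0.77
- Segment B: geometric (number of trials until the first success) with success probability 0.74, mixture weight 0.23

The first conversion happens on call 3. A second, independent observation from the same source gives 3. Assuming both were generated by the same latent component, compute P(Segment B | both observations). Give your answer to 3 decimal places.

Apply Bayes' rule: the posterior for each component is proportional to its prior times its likelihood at x.
Since both observations come from the same component, the likelihood for component k is f_k(x₁)·f_k(x₂).
  p_A = [0.65·(1−0.65)^2 = 0.65·0.1225 = 0.079625] × [0.079625] = 0.00634014
  p_B = [0.74·(1−0.74)^2 = 0.74·0.0676 = 0.050024] × [0.050024] = 0.0025024
Multiply by the mixture weights:
  π_A·p_A = 0.77 × 0.00634014 = 0.00488191
  π_B·p_B = 0.23 × 0.0025024 = 0.000575552
Marginal: 0.00488191 + 0.000575552 = 0.00545746
So the posterior for Segment B is 0.000575552 / 0.00545746 ≈ 0.105.

0.105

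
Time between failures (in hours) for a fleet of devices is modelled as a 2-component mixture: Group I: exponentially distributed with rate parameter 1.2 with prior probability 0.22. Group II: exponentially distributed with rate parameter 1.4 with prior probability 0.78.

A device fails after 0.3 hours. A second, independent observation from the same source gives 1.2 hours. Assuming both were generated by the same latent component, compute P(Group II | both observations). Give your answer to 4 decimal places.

The responsibility of component k is P(Z=k) f_k(x) divided by Σ_j P(Z=j) f_j(x).
Since both observations come from the same component, the likelihood for component k is f_k(x₁)·f_k(x₂).
  f_I = [0.837212] × [0.284313] = 0.23803
  f_II = [0.919866] × [0.260924] = 0.240015
Weight by the priors:
  P(Z=I)·f_I = 0.22 × 0.23803 = 0.0523667
  P(Z=II)·f_II = 0.78 × 0.240015 = 0.187211
Denominator: 0.0523667 + 0.187211 = 0.239578
P(Group II | x₁, x₂) = 0.187211 / 0.239578 ≈ 0.7814

0.7814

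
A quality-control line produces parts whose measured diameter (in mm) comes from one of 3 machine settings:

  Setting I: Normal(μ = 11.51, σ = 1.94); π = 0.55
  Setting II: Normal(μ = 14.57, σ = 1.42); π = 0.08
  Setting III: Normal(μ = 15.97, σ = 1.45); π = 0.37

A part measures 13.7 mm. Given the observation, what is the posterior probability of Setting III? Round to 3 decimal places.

0.276

Posterior ∝ prior × likelihood, so P(k | x) ∝ π_k f_k(x); normalise over all components.
Normal densities:
  p_I = 0.10874
  p_II = 0.232868
  p_III = 0.0807882
Weight by the priors:
  π_I·p_I = 0.55 × 0.10874 = 0.059807
  π_II·p_II = 0.08 × 0.232868 = 0.0186295
  π_III·p_III = 0.37 × 0.0807882 = 0.0298916
Marginal: 0.059807 + 0.0186295 + 0.0298916 = 0.108328
P(Setting III | x) ≈ 0.276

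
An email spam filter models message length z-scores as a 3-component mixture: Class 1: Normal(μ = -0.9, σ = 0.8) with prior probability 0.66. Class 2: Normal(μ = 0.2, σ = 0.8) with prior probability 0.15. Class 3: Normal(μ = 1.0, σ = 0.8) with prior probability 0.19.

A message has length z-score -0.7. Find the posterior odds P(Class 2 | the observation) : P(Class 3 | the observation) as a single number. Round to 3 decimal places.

Posterior odds = (P(Z=i) f_i(x)) / (P(Z=j) f_j(x)); the normalising sum cancels.
Normal densities:
  p_1 = (1/(0.8·√(2π)))·exp(−(-0.7−-0.9)²/(2·0.8²)) = 0.498678·exp(-0.03125) = 0.483335
  p_2 = (1/(0.8·√(2π)))·exp(−(-0.7−0.2)²/(2·0.8²)) = 0.498678·exp(-0.63281) = 0.264846
  p_3 = (1/(0.8·√(2π)))·exp(−(-0.7−1.0)²/(2·0.8²)) = 0.498678·exp(-2.25781) = 0.0521512
Odds = (0.15/0.19) × (0.264846/0.0521512) = 0.789474 × 5.07842 ≈ 4.009

4.009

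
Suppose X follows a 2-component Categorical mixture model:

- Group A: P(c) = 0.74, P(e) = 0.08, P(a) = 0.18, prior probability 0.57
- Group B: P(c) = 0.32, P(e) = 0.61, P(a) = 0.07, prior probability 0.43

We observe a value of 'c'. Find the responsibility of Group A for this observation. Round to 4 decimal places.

0.7540

Apply Bayes' rule: the posterior for each component is proportional to its prior times its likelihood at x.
Categorical probabilities:
  p_A = P(c | comp) = 0.74
  p_B = P(c | comp) = 0.32
Multiply by the mixture weights:
  w_A·p_A = 0.57 × 0.74 = 0.4218
  w_B·p_B = 0.43 × 0.32 = 0.1376
Denominator: 0.4218 + 0.1376 = 0.5594
P(Group A | 'c') = 0.4218 / 0.5594 ≈ 0.7540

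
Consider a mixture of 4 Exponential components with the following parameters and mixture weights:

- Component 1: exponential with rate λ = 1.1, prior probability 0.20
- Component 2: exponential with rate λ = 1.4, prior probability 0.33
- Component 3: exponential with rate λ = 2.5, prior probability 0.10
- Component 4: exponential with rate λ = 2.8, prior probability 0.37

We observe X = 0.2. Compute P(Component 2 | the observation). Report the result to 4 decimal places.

0.2751

The responsibility of component k is P(Z=k) f_k(x) divided by Σ_j P(Z=j) f_j(x).
Component likelihoods at x = 0.2:
  L_1 = 1.1·e^(−1.1·0.2) = 1.1·e^(−0.2200) = 0.882771
  L_2 = 1.4·e^(−1.4·0.2) = 1.4·e^(−0.2800) = 1.0581
  L_3 = 2.5·e^(−2.5·0.2) = 2.5·e^(−0.5000) = 1.51633
  L_4 = 2.8·e^(−2.8·0.2) = 2.8·e^(−0.5600) = 1.59939
Prior × likelihood for each component:
  P(Z=1)·L_1 = 0.20 × 0.882771 = 0.176554
  P(Z=2)·L_2 = 0.33 × 1.0581 = 0.349172
  P(Z=3)·L_3 = 0.10 × 1.51633 = 0.151633
  P(Z=4)·L_4 = 0.37 × 1.59939 = 0.591773
Denominator: 0.176554 + 0.349172 + 0.151633 + 0.591773 = 1.26913
Responsibility of Component 2: 0.349172 / 1.26913 ≈ 0.2751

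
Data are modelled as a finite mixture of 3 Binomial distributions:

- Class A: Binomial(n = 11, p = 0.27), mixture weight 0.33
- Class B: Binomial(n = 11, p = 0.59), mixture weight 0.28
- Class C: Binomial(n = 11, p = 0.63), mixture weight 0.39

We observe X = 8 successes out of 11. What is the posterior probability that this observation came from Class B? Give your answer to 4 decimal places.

Apply Bayes' rule: the posterior for each component is proportional to its prior times its likelihood at x.
Binomial probabilities:
  f_A = C(11,8)·0.27^8·0.73^3 = 165·2.8243e-05·0.389017 = 0.00181285
  f_B = C(11,8)·0.59^8·0.41^3 = 165·0.014683·0.068921 = 0.166975
  f_C = C(11,8)·0.63^8·0.37^3 = 165·0.0248156·0.050653 = 0.207402
Prior × likelihood for each component:
  P(Z=A)·f_A = 0.33 × 0.00181285 = 0.000598242
  P(Z=B)·f_B = 0.28 × 0.166975 = 0.046753
  P(Z=C)·f_C = 0.39 × 0.207402 = 0.0808869
Normaliser: 0.000598242 + 0.046753 + 0.0808869 = 0.128238
So the posterior for Class B is 0.046753 / 0.128238 ≈ 0.3646.

0.3646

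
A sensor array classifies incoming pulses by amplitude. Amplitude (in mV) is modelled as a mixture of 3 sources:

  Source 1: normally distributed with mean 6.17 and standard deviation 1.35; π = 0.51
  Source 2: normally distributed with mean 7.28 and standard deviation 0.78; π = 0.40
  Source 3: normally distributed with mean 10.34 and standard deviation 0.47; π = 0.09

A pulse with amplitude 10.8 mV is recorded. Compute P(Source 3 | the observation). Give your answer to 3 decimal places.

By Bayes' theorem, P(k | x) = P(Z=k) f_k(x) / Σ_j P(Z=j) f_j(x).
Component likelihoods at x = 10.8 mV:
  L_1 = (1/(1.35·√(2π)))·exp(−(10.8−6.17)²/(2·1.35²)) = 0.295513·exp(-5.88118) = 0.000824921
  L_2 = (1/(0.78·√(2π)))·exp(−(10.8−7.28)²/(2·0.78²)) = 0.511464·exp(-10.18277) = 1.93416e-05
  L_3 = (1/(0.47·√(2π)))·exp(−(10.8−10.34)²/(2·0.47²)) = 0.848813·exp(-0.47895) = 0.525784
Multiply by the mixture weights:
  P(Z=1)·L_1 = 0.51 × 0.000824921 = 0.00042071
  P(Z=2)·L_2 = 0.40 × 1.93416e-05 = 7.73665e-06
  P(Z=3)·L_3 = 0.09 × 0.525784 = 0.0473205
Denominator: 0.00042071 + 7.73665e-06 + 0.0473205 = 0.047749
So the posterior for Source 3 is 0.0473205 / 0.047749 ≈ 0.991.

0.991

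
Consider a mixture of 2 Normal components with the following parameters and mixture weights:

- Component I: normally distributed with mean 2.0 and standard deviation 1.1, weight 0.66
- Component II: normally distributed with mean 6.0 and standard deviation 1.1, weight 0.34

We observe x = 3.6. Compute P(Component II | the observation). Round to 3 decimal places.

0.121

The responsibility of component k is w_k f_k(x) divided by Σ_j w_j f_j(x).
Component likelihoods at x = 3.6:
  f_I = 0.125921
  f_II = 0.0335602
Unnormalised posteriors:
  w_I·f_I = 0.66 × 0.125921 = 0.0831079
  w_II·f_II = 0.34 × 0.0335602 = 0.0114105
Evidence: 0.0831079 + 0.0114105 = 0.0945184
P(Component II | data) = 0.0114105 / 0.0945184 ≈ 0.121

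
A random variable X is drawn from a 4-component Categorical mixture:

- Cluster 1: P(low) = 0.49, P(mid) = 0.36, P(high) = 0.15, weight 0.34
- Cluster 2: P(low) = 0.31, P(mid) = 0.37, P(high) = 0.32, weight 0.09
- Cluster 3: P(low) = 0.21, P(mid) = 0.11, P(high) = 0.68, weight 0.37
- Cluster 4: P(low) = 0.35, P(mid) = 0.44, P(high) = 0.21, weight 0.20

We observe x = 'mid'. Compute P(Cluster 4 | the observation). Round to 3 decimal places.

0.309

By Bayes' theorem, P(k | x) = π_k f_k(x) / Σ_j π_j f_j(x).
Evaluate each component's likelihood at the observed value:
  f_1 = P(mid | comp) = 0.36
  f_2 = P(mid | comp) = 0.37
  f_3 = P(mid | comp) = 0.11
  f_4 = P(mid | comp) = 0.44
Prior × likelihood for each component:
  π_1·f_1 = 0.34 × 0.36 = 0.1224
  π_2·f_2 = 0.09 × 0.37 = 0.0333
  π_3·f_3 = 0.37 × 0.11 = 0.0407
  π_4·f_4 = 0.20 × 0.44 = 0.088
Evidence: 0.1224 + 0.0333 + 0.0407 + 0.088 = 0.2844
P(Cluster 4 | 'mid') = 0.088 / 0.2844 ≈ 0.309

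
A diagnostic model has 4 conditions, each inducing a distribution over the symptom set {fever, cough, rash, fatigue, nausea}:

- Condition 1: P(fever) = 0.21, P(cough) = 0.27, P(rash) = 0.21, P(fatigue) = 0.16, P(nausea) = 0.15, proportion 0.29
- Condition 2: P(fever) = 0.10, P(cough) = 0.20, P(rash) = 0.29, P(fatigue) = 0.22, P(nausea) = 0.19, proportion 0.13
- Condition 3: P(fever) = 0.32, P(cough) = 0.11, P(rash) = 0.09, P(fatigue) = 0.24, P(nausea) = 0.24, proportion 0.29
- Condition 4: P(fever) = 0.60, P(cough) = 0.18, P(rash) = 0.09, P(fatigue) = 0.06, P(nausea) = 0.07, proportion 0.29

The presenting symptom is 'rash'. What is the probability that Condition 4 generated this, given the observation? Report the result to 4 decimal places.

The responsibility of component k is π_k f_k(x) divided by Σ_j π_j f_j(x).
Evaluate each component's likelihood at the observed value:
  f_1 = P(rash | comp) = 0.21
  f_2 = P(rash | comp) = 0.29
  f_3 = P(rash | comp) = 0.09
  f_4 = P(rash | comp) = 0.09
Prior × likelihood for each component:
  π_1·f_1 = 0.29 × 0.21 = 0.0609
  π_2·f_2 = 0.13 × 0.29 = 0.0377
  π_3·f_3 = 0.29 × 0.09 = 0.0261
  π_4·f_4 = 0.29 × 0.09 = 0.0261
Sum: 0.0609 + 0.0377 + 0.0261 + 0.0261 = 0.1508
Responsibility of Condition 4: 0.0261 / 0.1508 ≈ 0.1731

0.1731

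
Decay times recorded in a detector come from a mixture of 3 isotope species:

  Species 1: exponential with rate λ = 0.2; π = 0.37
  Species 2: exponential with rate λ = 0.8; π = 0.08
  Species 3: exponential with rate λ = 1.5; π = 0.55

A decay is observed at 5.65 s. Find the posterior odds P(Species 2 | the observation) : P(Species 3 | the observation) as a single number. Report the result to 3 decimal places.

The posterior odds equal the prior odds times the likelihood ratio: (P(Z=i)/P(Z=j))·(f_i(x)/f_j(x)).
Component likelihoods at x = 5.65 s:
  f_1 = 0.0646067
  f_2 = 0.00871122
  f_3 = 0.000312929
Posterior odds = (P(Z=2)·f_2) / (P(Z=3)·f_3) = (0.08·0.00871122) / (0.55·0.000312929) = 0.000696898 / 0.000172111 ≈ 4.049

4.049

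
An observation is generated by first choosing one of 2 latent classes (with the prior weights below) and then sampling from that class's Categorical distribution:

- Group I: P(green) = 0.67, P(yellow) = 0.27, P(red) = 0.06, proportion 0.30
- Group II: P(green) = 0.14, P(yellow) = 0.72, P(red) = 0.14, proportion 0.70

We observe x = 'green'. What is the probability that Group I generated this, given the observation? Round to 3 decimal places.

By Bayes' theorem, P(k | x) = π_k f_k(x) / Σ_j π_j f_j(x).
Evaluate each component's likelihood at the observed value:
  p_I = 0.67
  p_II = 0.14
Unnormalised posteriors:
  π_I·p_I = 0.30 × 0.67 = 0.201
  π_II·p_II = 0.70 × 0.14 = 0.098
Sum: 0.201 + 0.098 = 0.299
So the posterior for Group I is 0.201 / 0.299 ≈ 0.672.

0.672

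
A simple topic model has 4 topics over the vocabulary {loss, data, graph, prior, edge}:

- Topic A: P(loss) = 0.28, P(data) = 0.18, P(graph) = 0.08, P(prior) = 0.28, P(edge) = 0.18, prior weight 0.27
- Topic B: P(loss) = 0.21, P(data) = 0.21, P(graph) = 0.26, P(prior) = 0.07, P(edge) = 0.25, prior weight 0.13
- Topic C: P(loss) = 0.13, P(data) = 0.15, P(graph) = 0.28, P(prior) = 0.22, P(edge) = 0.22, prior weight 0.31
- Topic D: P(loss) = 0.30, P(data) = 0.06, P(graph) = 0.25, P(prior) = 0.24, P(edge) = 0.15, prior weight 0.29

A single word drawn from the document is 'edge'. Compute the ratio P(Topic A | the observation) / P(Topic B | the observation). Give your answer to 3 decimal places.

1.495

The posterior odds equal the prior odds times the likelihood ratio: (π_i/π_j)·(f_i(x)/f_j(x)).
Evaluate each component's likelihood at the observed value:
  p_A = P(edge | comp) = 0.18
  p_B = P(edge | comp) = 0.25
  p_C = P(edge | comp) = 0.22
  p_D = P(edge | comp) = 0.15
Odds = (0.27/0.13) × (0.18/0.25) = 2.07692 × 0.72 ≈ 1.495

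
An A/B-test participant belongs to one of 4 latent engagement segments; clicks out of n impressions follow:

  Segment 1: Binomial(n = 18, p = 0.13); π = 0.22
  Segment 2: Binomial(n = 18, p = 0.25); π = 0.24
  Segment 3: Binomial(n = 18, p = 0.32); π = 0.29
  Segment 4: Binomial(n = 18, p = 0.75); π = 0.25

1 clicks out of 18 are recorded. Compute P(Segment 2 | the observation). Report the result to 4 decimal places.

Posterior ∝ prior × likelihood, so P(k | x) ∝ π_k f_k(x); normalise over all components.
Evaluate each component's likelihood at the observed value:
  p_1 = C(18,1)·0.13^1·0.87^17 = 18·0.13·0.0937189 = 0.219302
  p_2 = C(18,1)·0.25^1·0.75^17 = 18·0.25·0.00751695 = 0.0338263
  p_3 = C(18,1)·0.32^1·0.68^17 = 18·0.32·0.00142119 = 0.00818604
  p_4 = C(18,1)·0.75^1·0.25^17 = 18·0.75·5.82077e-11 = 7.85803e-10
Weight by the priors:
  π_1·p_1 = 0.22 × 0.219302 = 0.0482465
  π_2·p_2 = 0.24 × 0.0338263 = 0.0081183
  π_3·p_3 = 0.29 × 0.00818604 = 0.00237395
  π_4·p_4 = 0.25 × 7.85803e-10 = 1.96451e-10
Marginal: 0.0482465 + 0.0081183 + 0.00237395 + 1.96451e-10 = 0.0587388
P(Segment 2 | x) = 0.0081183 / 0.0587388 ≈ 0.1382

0.1382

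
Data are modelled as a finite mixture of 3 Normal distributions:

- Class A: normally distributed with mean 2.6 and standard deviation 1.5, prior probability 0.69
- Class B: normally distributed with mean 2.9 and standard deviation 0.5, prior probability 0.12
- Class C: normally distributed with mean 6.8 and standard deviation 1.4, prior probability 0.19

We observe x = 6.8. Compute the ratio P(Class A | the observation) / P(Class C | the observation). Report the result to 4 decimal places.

0.0673

Since P(k|x) ∝ π_k f_k(x), the posterior odds are π_i f_i(x) / (π_j f_j(x)).
Component likelihoods at x = 6.8:
  p_A = (1/(1.5·√(2π)))·exp(−(6.8−2.6)²/(2·1.5²)) = 0.265962·exp(-3.92000) = 0.00527697
  p_B = (1/(0.5·√(2π)))·exp(−(6.8−2.9)²/(2·0.5²)) = 0.797885·exp(-30.42000) = 4.90571e-14
  p_C = (1/(1.4·√(2π)))·exp(−(6.8−6.8)²/(2·1.4²)) = 0.284959·exp(-0.00000) = 0.284959
0.00364111 / 0.0541422 ≈ 0.0673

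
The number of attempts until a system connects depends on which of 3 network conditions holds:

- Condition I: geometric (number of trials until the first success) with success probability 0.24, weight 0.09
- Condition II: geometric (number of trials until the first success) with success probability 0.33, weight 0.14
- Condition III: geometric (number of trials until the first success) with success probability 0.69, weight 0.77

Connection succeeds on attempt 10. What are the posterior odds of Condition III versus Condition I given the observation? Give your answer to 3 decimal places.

0.008

Since P(k|x) ∝ π_k f_k(x), the posterior odds are π_i f_i(x) / (π_j f_j(x)).
Geometric probabilities:
  p_I = 0.0203018
  p_II = 0.00897816
  p_III = 1.82433e-05
Odds = (0.77/0.09) × (1.82433e-05/0.0203018) = 8.55556 × 0.000898609 ≈ 0.008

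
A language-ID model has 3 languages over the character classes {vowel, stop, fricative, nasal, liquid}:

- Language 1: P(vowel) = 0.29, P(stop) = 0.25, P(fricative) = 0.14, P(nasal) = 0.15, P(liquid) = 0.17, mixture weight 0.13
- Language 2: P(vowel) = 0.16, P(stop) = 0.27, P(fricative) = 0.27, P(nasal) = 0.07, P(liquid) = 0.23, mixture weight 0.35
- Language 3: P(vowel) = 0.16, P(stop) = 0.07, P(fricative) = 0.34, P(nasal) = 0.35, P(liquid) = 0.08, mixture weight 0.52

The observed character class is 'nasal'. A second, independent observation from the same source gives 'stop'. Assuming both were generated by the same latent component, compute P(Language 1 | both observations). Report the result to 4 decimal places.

The responsibility of component k is π_k f_k(x) divided by Σ_j π_j f_j(x).
Since both observations come from the same component, the likelihood for component k is f_k(x₁)·f_k(x₂).
  p_1 = [0.15] × [0.25] = 0.0375
  p_2 = [0.07] × [0.27] = 0.0189
  p_3 = [0.35] × [0.07] = 0.0245
Multiply by the mixture weights:
  π_1·p_1 = 0.13 × 0.0375 = 0.004875
  π_2·p_2 = 0.35 × 0.0189 = 0.006615
  π_3·p_3 = 0.52 × 0.0245 = 0.01274
Sum: 0.004875 + 0.006615 + 0.01274 = 0.02423
Responsibility of Language 1: 0.004875 / 0.02423 ≈ 0.2012

0.2012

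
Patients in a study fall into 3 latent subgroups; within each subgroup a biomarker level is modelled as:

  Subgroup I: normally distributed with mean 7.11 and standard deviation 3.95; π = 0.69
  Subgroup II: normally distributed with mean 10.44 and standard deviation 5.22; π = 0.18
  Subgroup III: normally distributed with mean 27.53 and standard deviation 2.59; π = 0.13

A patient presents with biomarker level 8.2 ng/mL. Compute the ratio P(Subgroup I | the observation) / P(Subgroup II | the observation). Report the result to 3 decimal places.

The posterior odds equal the prior odds times the likelihood ratio: (π_i/π_j)·(f_i(x)/f_j(x)).
Normal densities:
  L_I = 0.0972249
  L_II = 0.0697033
  L_III = 1.23668e-13
0.0670852 / 0.0125466 ≈ 5.347

5.347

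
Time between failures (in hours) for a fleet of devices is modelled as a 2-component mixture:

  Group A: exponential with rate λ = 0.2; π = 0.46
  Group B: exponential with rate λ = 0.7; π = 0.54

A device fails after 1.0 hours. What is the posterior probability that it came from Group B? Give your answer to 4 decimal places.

The responsibility of component k is π_k f_k(x) divided by Σ_j π_j f_j(x).
Exponential densities:
  f_A = 0.2·e^(−0.2·1.0) = 0.2·e^(−0.2000) = 0.163746
  f_B = 0.7·e^(−0.7·1.0) = 0.7·e^(−0.7000) = 0.34761
Multiply by the mixture weights:
  π_A·f_A = 0.46 × 0.163746 = 0.0753232
  π_B·f_B = 0.54 × 0.34761 = 0.187709
Sum: 0.0753232 + 0.187709 = 0.263032
Responsibility of Group B: 0.187709 / 0.263032 ≈ 0.7136

0.7136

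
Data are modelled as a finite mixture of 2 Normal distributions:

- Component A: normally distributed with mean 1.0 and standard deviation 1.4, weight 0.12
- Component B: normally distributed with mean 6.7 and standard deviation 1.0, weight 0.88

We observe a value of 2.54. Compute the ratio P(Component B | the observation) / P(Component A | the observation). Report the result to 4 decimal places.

Posterior odds = (w_i f_i(x)) / (w_j f_j(x)); the normalising sum cancels.
Evaluate each component's likelihood at the observed value:
  p_A = (1/(1.4·√(2π)))·exp(−(2.54−1.0)²/(2·1.4²)) = 0.284959·exp(-0.60500) = 0.155609
  p_B = (1/(1.0·√(2π)))·exp(−(2.54−6.7)²/(2·1.0²)) = 0.398942·exp(-8.65280) = 6.96702e-05
Posterior odds = (w_B·p_B) / (w_A·p_A) = (0.88·6.96702e-05) / (0.12·0.155609) = 6.13097e-05 / 0.018673 ≈ 0.0033

0.0033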